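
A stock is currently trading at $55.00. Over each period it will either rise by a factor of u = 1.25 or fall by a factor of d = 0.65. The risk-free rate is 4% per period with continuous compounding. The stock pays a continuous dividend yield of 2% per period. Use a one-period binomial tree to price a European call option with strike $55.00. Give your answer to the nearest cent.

$8.15

Per-period risk-free factor R = e^0.04 = 1.0408; dividend-adjusted growth = e^(0.04−0.02) = 1.0202.
Risk-neutral probability p = (1.0202 − 0.65)/(1.25 − 0.65) = 0.3702/0.6000 = 0.6170
Terminal stock prices: S_u = 68.75, S_d = 35.75
Terminal payoffs (S − K): max(13.75, 0) = 13.75, max(-19.25, 0) = 0
Node 0 (S = 55): V_0 = e^(−0.04)·[0.6170·13.7500 + 0.3830·0.0000] = 8.1511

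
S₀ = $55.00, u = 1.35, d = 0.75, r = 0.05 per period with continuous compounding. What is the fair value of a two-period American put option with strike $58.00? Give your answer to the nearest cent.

$8.46

Risk-neutral probability p = (e^0.05 − 0.75)/(1.35 − 0.75) = 0.3013/0.6000 = 0.5021
Terminal stock prices: S_uu = 100.2, S_ud = 55.69, S_dd = 30.94
Terminal payoffs (K − S): max(-42.24, 0) = 0, max(2.312, 0) = 2.312, max(27.06, 0) = 27.06
Node u (S = 74.25): continuation = e^(−0.05)·[0.5021·0.0000 + 0.4979·2.3125] = 1.0952; exercise value = 0.0000 ≤ continuation, so V_u = 1.0952
Node d (S = 41.25): continuation = e^(−0.05)·[0.5021·2.3125 + 0.4979·27.0625] = 13.9213; exercise value = 16.7500 > continuation, so V_d = 16.7500 (exercise)
Node 0 (S = 55): continuation = e^(−0.05)·[0.5021·1.0952 + 0.4979·16.7500] = 8.4559; exercise value = 3.0000 ≤ continuation, so V_0 = 8.4559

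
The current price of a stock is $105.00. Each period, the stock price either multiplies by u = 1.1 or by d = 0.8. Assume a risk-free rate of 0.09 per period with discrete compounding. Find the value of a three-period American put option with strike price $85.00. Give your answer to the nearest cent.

Risk-neutral probability p = (1 + 0.09 − 0.8)/(1.1 − 0.8) = 0.2900/0.3000 = 0.9667
Terminal stock prices: S_uuu = 139.8, S_uud = 101.6, S_udd = 73.92, S_ddd = 53.76
Terminal payoffs (K − S): max(-54.76, 0) = 0, max(-16.64, 0) = 0, max(11.08, 0) = 11.08, max(31.24, 0) = 31.24
Node uu (S = 127.1): continuation = 1/1.09·[0.9667·0.0000 + 0.0333·0.0000] = 0.0000; exercise value = 0.0000 ≤ continuation, so V_uu = 0.0000
Node ud (S = 92.4): continuation = 1/1.09·[0.9667·0.0000 + 0.0333·11.0800] = 0.3388; exercise value = 0.0000 ≤ continuation, so V_ud = 0.3388
Node dd (S = 67.2): continuation = 1/1.09·[0.9667·11.0800 + 0.0333·31.2400] = 10.7817; exercise value = 17.8000 > continuation, so V_dd = 17.8000 (exercise)
Node u (S = 115.5): continuation = 1/1.09·[0.9667·0.0000 + 0.0333·0.3388] = 0.0104; exercise value = 0.0000 ≤ continuation, so V_u = 0.0104
Node d (S = 84): continuation = 1/1.09·[0.9667·0.3388 + 0.0333·17.8000] = 0.8448; exercise value = 1.0000 > continuation, so V_d = 1.0000 (exercise)
Node 0 (S = 105): continuation = 1/1.09·[0.9667·0.0104 + 0.0333·1.0000] = 0.0398; exercise value = 0.0000 ≤ continuation, so V_0 = 0.0398

$0.04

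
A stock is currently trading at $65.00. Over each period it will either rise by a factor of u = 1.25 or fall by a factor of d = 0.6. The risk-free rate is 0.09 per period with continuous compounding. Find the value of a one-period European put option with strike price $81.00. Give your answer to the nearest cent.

Risk-neutral probability p = (e^0.09 − 0.6)/(1.25 − 0.6) = 0.4942/0.6500 = 0.7603
Terminal stock prices: S_u = 81.25, S_d = 39
Terminal payoffs (K − S): max(-0.25, 0) = 0, max(42, 0) = 42
Node 0 (S = 65): V_0 = e^(−0.09)·[0.7603·0.0000 + 0.2397·42.0000] = 9.2021

$9.20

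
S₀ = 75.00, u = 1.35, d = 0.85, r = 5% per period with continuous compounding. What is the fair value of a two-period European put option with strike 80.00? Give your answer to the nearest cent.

8.34

Risk-neutral probability p = (e^0.05 − 0.85)/(1.35 − 0.85) = 0.2013/0.5000 = 0.4025
Terminal stock prices: S_uu = 136.7, S_ud = 86.06, S_dd = 54.19
Terminal payoffs (K − S): max(-56.69, 0) = 0, max(-6.062, 0) = 0, max(25.81, 0) = 25.81
Node u (S = 101.2): V_u = e^(−0.05)·[0.4025·0.0000 + 0.5975·0.0000] = 0.0000
Node d (S = 63.75): V_d = e^(−0.05)·[0.4025·0.0000 + 0.5975·25.8125] = 14.6697
Node 0 (S = 75): V_0 = e^(−0.05)·[0.4025·0.0000 + 0.5975·14.6697] = 8.3371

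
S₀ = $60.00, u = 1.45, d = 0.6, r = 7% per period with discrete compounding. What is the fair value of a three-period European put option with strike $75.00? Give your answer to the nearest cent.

Risk-neutral probability p = (1 + 0.07 − 0.6)/(1.45 − 0.6) = 0.4700/0.8500 = 0.5529
Terminal stock prices: S_uuu = 182.9, S_uud = 75.69, S_udd = 31.32, S_ddd = 12.96
Terminal payoffs (K − S): max(-107.9, 0) = 0, max(-0.69, 0) = 0, max(43.68, 0) = 43.68, max(62.04, 0) = 62.04
Node uu (S = 126.2): V_uu = 1/1.07·[0.5529·0.0000 + 0.4471·0.0000] = 0.0000
Node ud (S = 52.2): V_ud = 1/1.07·[0.5529·0.0000 + 0.4471·43.6800] = 18.2500
Node dd (S = 21.6): V_dd = 1/1.07·[0.5529·43.6800 + 0.4471·62.0400] = 48.4935
Node u (S = 87): V_u = 1/1.07·[0.5529·0.0000 + 0.4471·18.2500] = 7.6251
Node d (S = 36): V_d = 1/1.07·[0.5529·18.2500 + 0.4471·48.4935] = 29.6922
Node 0 (S = 60): V_0 = 1/1.07·[0.5529·7.6251 + 0.4471·29.6922] = 16.3461

$16.35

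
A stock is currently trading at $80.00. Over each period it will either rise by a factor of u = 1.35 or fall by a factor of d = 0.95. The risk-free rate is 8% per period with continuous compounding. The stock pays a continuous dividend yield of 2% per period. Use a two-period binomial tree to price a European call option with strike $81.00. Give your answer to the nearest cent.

$11.73

Per-period risk-free factor R = e^0.08 = 1.0833; dividend-adjusted growth = e^(0.08−0.02) = 1.0618.
Risk-neutral probability p = (1.0618 − 0.95)/(1.35 − 0.95) = 0.1118/0.4000 = 0.2796
Terminal stock prices: S_uu = 145.8, S_ud = 102.6, S_dd = 72.2
Terminal payoffs (S − K): max(64.8, 0) = 64.8, max(21.6, 0) = 21.6, max(-8.8, 0) = 0
Node u (S = 108): V_u = e^(−0.08)·[0.2796·64.8000 + 0.7204·21.6000] = 31.0890
Node d (S = 76): V_d = e^(−0.08)·[0.2796·21.6000 + 0.7204·0.0000] = 5.5749
Node 0 (S = 80): V_0 = e^(−0.08)·[0.2796·31.0890 + 0.7204·5.5749] = 11.7313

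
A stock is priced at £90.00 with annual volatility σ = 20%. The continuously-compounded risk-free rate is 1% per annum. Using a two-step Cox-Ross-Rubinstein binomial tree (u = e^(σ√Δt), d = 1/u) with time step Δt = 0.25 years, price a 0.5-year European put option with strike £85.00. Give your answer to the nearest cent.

CRR parameters: u = e^(σ√Δt) = e^(0.2·√0.25) = 1.1052, d = 1/u = 0.9048
Per-period rate: rΔt = 0.01·0.25 = 0.0025, so R = e^0.0025 = 1.0025
Risk-neutral probability p = (e^0.0025 − 0.9048)/(1.1052 − 0.9048) = 0.0977/0.2003 = 0.4875
Terminal stock prices: S_uu = 109.9, S_ud = 90, S_dd = 73.69
Terminal payoffs (K − S): max(-24.93, 0) = 0, max(-5, 0) = 0, max(11.31, 0) = 11.31
Node u (S = 99.47): V_u = e^(−0.0025)·[0.4875·0.0000 + 0.5125·0.0000] = 0.0000
Node d (S = 81.44): V_d = e^(−0.0025)·[0.4875·0.0000 + 0.5125·11.3142] = 5.7839
Node 0 (S = 90): V_0 = e^(−0.0025)·[0.4875·0.0000 + 0.5125·5.7839] = 2.9568

£2.96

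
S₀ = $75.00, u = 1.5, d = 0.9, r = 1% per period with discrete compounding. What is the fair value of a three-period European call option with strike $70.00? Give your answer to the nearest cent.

$15.16

Risk-neutral probability p = (1 + 0.01 − 0.9)/(1.5 − 0.9) = 0.1100/0.6000 = 0.1833
Terminal stock prices: S_uuu = 253.1, S_uud = 151.9, S_udd = 91.12, S_ddd = 54.68
Terminal payoffs (S − K): max(183.1, 0) = 183.1, max(81.88, 0) = 81.88, max(21.12, 0) = 21.12, max(-15.32, 0) = 0
Node uu (S = 168.8): V_uu = 1/1.01·[0.1833·183.1250 + 0.8167·81.8750] = 99.4431
Node ud (S = 101.2): V_ud = 1/1.01·[0.1833·81.8750 + 0.8167·21.1250] = 31.9431
Node dd (S = 60.75): V_dd = 1/1.01·[0.1833·21.1250 + 0.8167·0.0000] = 3.8346
Node u (S = 112.5): V_u = 1/1.01·[0.1833·99.4431 + 0.8167·31.9431] = 43.8793
Node d (S = 67.5): V_d = 1/1.01·[0.1833·31.9431 + 0.8167·3.8346] = 8.8988
Node 0 (S = 75): V_0 = 1/1.01·[0.1833·43.8793 + 0.8167·8.8988] = 15.1603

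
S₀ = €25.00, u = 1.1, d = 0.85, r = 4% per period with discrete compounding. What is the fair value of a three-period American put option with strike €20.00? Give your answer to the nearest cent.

€0.11

Risk-neutral probability p = (1 + 0.04 − 0.85)/(1.1 − 0.85) = 0.1900/0.2500 = 0.7600
Terminal stock prices: S_uuu = 33.28, S_uud = 25.71, S_udd = 19.87, S_ddd = 15.35
Terminal payoffs (K − S): max(-13.28, 0) = 0, max(-5.713, 0) = 0, max(0.1312, 0) = 0.1312, max(4.647, 0) = 4.647
Node uu (S = 30.25): continuation = 1/1.04·[0.7600·0.0000 + 0.2400·0.0000] = 0.0000; exercise value = 0.0000 ≤ continuation, so V_uu = 0.0000
Node ud (S = 23.38): continuation = 1/1.04·[0.7600·0.0000 + 0.2400·0.1312] = 0.0303; exercise value = 0.0000 ≤ continuation, so V_ud = 0.0303
Node dd (S = 18.06): continuation = 1/1.04·[0.7600·0.1312 + 0.2400·4.6469] = 1.1683; exercise value = 1.9375 > continuation, so V_dd = 1.9375 (exercise)
Node u (S = 27.5): continuation = 1/1.04·[0.7600·0.0000 + 0.2400·0.0303] = 0.0070; exercise value = 0.0000 ≤ continuation, so V_u = 0.0070
Node d (S = 21.25): continuation = 1/1.04·[0.7600·0.0303 + 0.2400·1.9375] = 0.4692; exercise value = 0.0000 ≤ continuation, so V_d = 0.4692
Node 0 (S = 25): continuation = 1/1.04·[0.7600·0.0070 + 0.2400·0.4692] = 0.1134; exercise value = 0.0000 ≤ continuation, so V_0 = 0.1134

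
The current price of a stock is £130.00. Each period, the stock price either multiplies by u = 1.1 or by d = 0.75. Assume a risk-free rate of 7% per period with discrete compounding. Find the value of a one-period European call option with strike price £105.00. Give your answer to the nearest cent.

£32.47

Risk-neutral probability p = (1 + 0.07 − 0.75)/(1.1 − 0.75) = 0.3200/0.3500 = 0.9143
Terminal stock prices: S_u = 143, S_d = 97.5
Terminal payoffs (S − K): max(38, 0) = 38, max(-7.5, 0) = 0
Node 0 (S = 130): V_0 = 1/1.07·[0.9143·38.0000 + 0.0857·0.0000] = 32.4700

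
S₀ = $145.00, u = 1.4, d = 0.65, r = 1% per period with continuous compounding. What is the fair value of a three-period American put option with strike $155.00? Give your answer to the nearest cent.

$42.28

Risk-neutral probability p = (e^0.01 − 0.65)/(1.4 − 0.65) = 0.3601/0.7500 = 0.4801
Terminal stock prices: S_uuu = 397.9, S_uud = 184.7, S_udd = 85.77, S_ddd = 39.82
Terminal payoffs (K − S): max(-242.9, 0) = 0, max(-29.73, 0) = 0, max(69.23, 0) = 69.23, max(115.2, 0) = 115.2
Node uu (S = 284.2): continuation = e^(−0.01)·[0.4801·0.0000 + 0.5199·0.0000] = 0.0000; exercise value = 0.0000 ≤ continuation, so V_uu = 0.0000
Node ud (S = 132): continuation = e^(−0.01)·[0.4801·0.0000 + 0.5199·69.2325] = 35.6381; exercise value = 23.0500 ≤ continuation, so V_ud = 35.6381
Node dd (S = 61.26): continuation = e^(−0.01)·[0.4801·69.2325 + 0.5199·115.1794] = 92.1952; exercise value = 93.7375 > continuation, so V_dd = 93.7375 (exercise)
Node u (S = 203): continuation = e^(−0.01)·[0.4801·0.0000 + 0.5199·35.6381] = 18.3451; exercise value = 0.0000 ≤ continuation, so V_u = 18.3451
Node d (S = 94.25): continuation = e^(−0.01)·[0.4801·35.6381 + 0.5199·93.7375] = 65.1907; exercise value = 60.7500 ≤ continuation, so V_d = 65.1907
Node 0 (S = 145): continuation = e^(−0.01)·[0.4801·18.3451 + 0.5199·65.1907] = 42.2768; exercise value = 10.0000 ≤ continuation, so V_0 = 42.2768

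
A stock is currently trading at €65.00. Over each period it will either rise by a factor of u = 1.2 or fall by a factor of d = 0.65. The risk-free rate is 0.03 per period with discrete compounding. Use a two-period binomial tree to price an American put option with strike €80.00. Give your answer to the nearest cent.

Risk-neutral probability p = (1 + 0.03 − 0.65)/(1.2 − 0.65) = 0.3800/0.5500 = 0.6909
Terminal stock prices: S_uu = 93.6, S_ud = 50.7, S_dd = 27.46
Terminal payoffs (K − S): max(-13.6, 0) = 0, max(29.3, 0) = 29.3, max(52.54, 0) = 52.54
Node u (S = 78): continuation = 1/1.03·[0.6909·0.0000 + 0.3091·29.3000] = 8.7926; exercise value = 2.0000 ≤ continuation, so V_u = 8.7926
Node d (S = 42.25): continuation = 1/1.03·[0.6909·29.3000 + 0.3091·52.5375] = 35.4199; exercise value = 37.7500 > continuation, so V_d = 37.7500 (exercise)
Node 0 (S = 65): continuation = 1/1.03·[0.6909·8.7926 + 0.3091·37.7500] = 17.2263; exercise value = 15.0000 ≤ continuation, so V_0 = 17.2263

€17.23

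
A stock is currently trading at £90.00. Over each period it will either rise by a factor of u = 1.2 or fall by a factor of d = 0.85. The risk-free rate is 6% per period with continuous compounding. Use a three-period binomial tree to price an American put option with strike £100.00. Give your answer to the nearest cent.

Risk-neutral probability p = (e^0.06 − 0.85)/(1.2 − 0.85) = 0.2118/0.3500 = 0.6052
Terminal stock prices: S_uuu = 155.5, S_uud = 110.2, S_udd = 78.03, S_ddd = 55.27
Terminal payoffs (K − S): max(-55.52, 0) = 0, max(-10.16, 0) = 0, max(21.97, 0) = 21.97, max(44.73, 0) = 44.73
Node uu (S = 129.6): continuation = e^(−0.06)·[0.6052·0.0000 + 0.3948·0.0000] = 0.0000; exercise value = 0.0000 ≤ continuation, so V_uu = 0.0000
Node ud (S = 91.8): continuation = e^(−0.06)·[0.6052·0.0000 + 0.3948·21.9700] = 8.1677; exercise value = 8.2000 > continuation, so V_ud = 8.2000 (exercise)
Node dd (S = 65.02): continuation = e^(−0.06)·[0.6052·21.9700 + 0.3948·44.7288] = 29.1515; exercise value = 34.9750 > continuation, so V_dd = 34.9750 (exercise)
Node u (S = 108): continuation = e^(−0.06)·[0.6052·0.0000 + 0.3948·8.2000] = 3.0485; exercise value = 0.0000 ≤ continuation, so V_u = 3.0485
Node d (S = 76.5): continuation = e^(−0.06)·[0.6052·8.2000 + 0.3948·34.9750] = 17.6765; exercise value = 23.5000 > continuation, so V_d = 23.5000 (exercise)
Node 0 (S = 90): continuation = e^(−0.06)·[0.6052·3.0485 + 0.3948·23.5000] = 10.4741; exercise value = 10.0000 ≤ continuation, so V_0 = 10.4741

£10.47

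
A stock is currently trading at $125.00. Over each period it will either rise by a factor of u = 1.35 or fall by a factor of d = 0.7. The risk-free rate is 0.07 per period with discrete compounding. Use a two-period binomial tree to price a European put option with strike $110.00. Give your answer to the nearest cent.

$7.90

Risk-neutral probability p = (1 + 0.07 − 0.7)/(1.35 − 0.7) = 0.3700/0.6500 = 0.5692
Terminal stock prices: S_uu = 227.8, S_ud = 118.1, S_dd = 61.25
Terminal payoffs (K − S): max(-117.8, 0) = 0, max(-8.125, 0) = 0, max(48.75, 0) = 48.75
Node u (S = 168.8): V_u = 1/1.07·[0.5692·0.0000 + 0.4308·0.0000] = 0.0000
Node d (S = 87.5): V_d = 1/1.07·[0.5692·0.0000 + 0.4308·48.7500] = 19.6262
Node 0 (S = 125): V_0 = 1/1.07·[0.5692·0.0000 + 0.4308·19.6262] = 7.9013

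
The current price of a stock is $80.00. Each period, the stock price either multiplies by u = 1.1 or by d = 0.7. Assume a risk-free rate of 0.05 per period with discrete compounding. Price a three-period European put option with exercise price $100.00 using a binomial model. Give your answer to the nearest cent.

Risk-neutral probability p = (1 + 0.05 − 0.7)/(1.1 − 0.7) = 0.3500/0.4000 = 0.8750
Terminal stock prices: S_uuu = 106.5, S_uud = 67.76, S_udd = 43.12, S_ddd = 27.44
Terminal payoffs (K − S): max(-6.48, 0) = 0, max(32.24, 0) = 32.24, max(56.88, 0) = 56.88, max(72.56, 0) = 72.56
Node uu (S = 96.8): V_uu = 1/1.05·[0.8750·0.0000 + 0.1250·32.2400] = 3.8381
Node ud (S = 61.6): V_ud = 1/1.05·[0.8750·32.2400 + 0.1250·56.8800] = 33.6381
Node dd (S = 39.2): V_dd = 1/1.05·[0.8750·56.8800 + 0.1250·72.5600] = 56.0381
Node u (S = 88): V_u = 1/1.05·[0.8750·3.8381 + 0.1250·33.6381] = 7.2029
Node d (S = 56): V_d = 1/1.05·[0.8750·33.6381 + 0.1250·56.0381] = 34.7029
Node 0 (S = 80): V_0 = 1/1.05·[0.8750·7.2029 + 0.1250·34.7029] = 10.1338

$10.13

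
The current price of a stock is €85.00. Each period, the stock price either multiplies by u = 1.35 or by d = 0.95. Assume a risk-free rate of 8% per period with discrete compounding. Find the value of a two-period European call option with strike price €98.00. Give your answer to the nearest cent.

Risk-neutral probability p = (1 + 0.08 − 0.95)/(1.35 − 0.95) = 0.1300/0.4000 = 0.3250
Terminal stock prices: S_uu = 154.9, S_ud = 109, S_dd = 76.71
Terminal payoffs (S − K): max(56.91, 0) = 56.91, max(11.01, 0) = 11.01, max(-21.29, 0) = 0
Node u (S = 114.8): V_u = 1/1.08·[0.3250·56.9125 + 0.6750·11.0125] = 24.0093
Node d (S = 80.75): V_d = 1/1.08·[0.3250·11.0125 + 0.6750·0.0000] = 3.3139
Node 0 (S = 85): V_0 = 1/1.08·[0.3250·24.0093 + 0.6750·3.3139] = 9.2962

€9.30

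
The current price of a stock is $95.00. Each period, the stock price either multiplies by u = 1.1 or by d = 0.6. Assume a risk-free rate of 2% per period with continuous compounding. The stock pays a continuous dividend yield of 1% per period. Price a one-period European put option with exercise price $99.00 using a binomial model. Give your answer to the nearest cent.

$7.41

Per-period risk-free factor R = e^0.02 = 1.0202; dividend-adjusted growth = e^(0.02−0.01) = 1.0101.
Risk-neutral probability p = (1.0101 − 0.6)/(1.1 − 0.6) = 0.4101/0.5000 = 0.8201
Terminal stock prices: S_u = 104.5, S_d = 57
Terminal payoffs (K − S): max(-5.5, 0) = 0, max(42, 0) = 42
Node 0 (S = 95): V_0 = e^(−0.02)·[0.8201·0.0000 + 0.1799·42.0000] = 7.4062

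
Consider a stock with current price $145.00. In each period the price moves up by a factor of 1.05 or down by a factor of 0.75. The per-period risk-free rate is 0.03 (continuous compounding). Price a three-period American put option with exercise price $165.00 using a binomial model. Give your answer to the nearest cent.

$20.00

Risk-neutral probability p = (e^0.03 − 0.75)/(1.05 − 0.75) = 0.2805/0.3000 = 0.9348
Terminal stock prices: S_uuu = 167.9, S_uud = 119.9, S_udd = 85.64, S_ddd = 61.17
Terminal payoffs (K − S): max(-2.856, 0) = 0, max(45.1, 0) = 45.1, max(79.36, 0) = 79.36, max(103.8, 0) = 103.8
Node uu (S = 159.9): continuation = e^(−0.03)·[0.9348·0.0000 + 0.0652·45.1031] = 2.8517; exercise value = 5.1375 > continuation, so V_uu = 5.1375 (exercise)
Node ud (S = 114.2): continuation = e^(−0.03)·[0.9348·45.1031 + 0.0652·79.3594] = 45.9360; exercise value = 50.8125 > continuation, so V_ud = 50.8125 (exercise)
Node dd (S = 81.56): continuation = e^(−0.03)·[0.9348·79.3594 + 0.0652·103.8281] = 78.5610; exercise value = 83.4375 > continuation, so V_dd = 83.4375 (exercise)
Node u (S = 152.2): continuation = e^(−0.03)·[0.9348·5.1375 + 0.0652·50.8125] = 7.8735; exercise value = 12.7500 > continuation, so V_u = 12.7500 (exercise)
Node d (S = 108.8): continuation = e^(−0.03)·[0.9348·50.8125 + 0.0652·83.4375] = 51.3735; exercise value = 56.2500 > continuation, so V_d = 56.2500 (exercise)
Node 0 (S = 145): continuation = e^(−0.03)·[0.9348·12.7500 + 0.0652·56.2500] = 15.1235; exercise value = 20.0000 > continuation, so V_0 = 20.0000 (exercise)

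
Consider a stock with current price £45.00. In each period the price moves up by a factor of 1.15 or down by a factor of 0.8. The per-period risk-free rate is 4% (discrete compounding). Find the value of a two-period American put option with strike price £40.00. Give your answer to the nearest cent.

£1.21

Risk-neutral probability p = (1 + 0.04 − 0.8)/(1.15 − 0.8) = 0.2400/0.3500 = 0.6857
Terminal stock prices: S_uu = 59.51, S_ud = 41.4, S_dd = 28.8
Terminal payoffs (K − S): max(-19.51, 0) = 0, max(-1.4, 0) = 0, max(11.2, 0) = 11.2
Node u (S = 51.75): continuation = 1/1.04·[0.6857·0.0000 + 0.3143·0.0000] = 0.0000; exercise value = 0.0000 ≤ continuation, so V_u = 0.0000
Node d (S = 36): continuation = 1/1.04·[0.6857·0.0000 + 0.3143·11.2000] = 3.3846; exercise value = 4.0000 > continuation, so V_d = 4.0000 (exercise)
Node 0 (S = 45): continuation = 1/1.04·[0.6857·0.0000 + 0.3143·4.0000] = 1.2088; exercise value = 0.0000 ≤ continuation, so V_0 = 1.2088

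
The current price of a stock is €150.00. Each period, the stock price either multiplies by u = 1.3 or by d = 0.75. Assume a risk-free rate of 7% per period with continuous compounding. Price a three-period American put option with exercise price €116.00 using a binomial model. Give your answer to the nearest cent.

Risk-neutral probability p = (e^0.07 − 0.75)/(1.3 − 0.75) = 0.3225/0.5500 = 0.5864
Terminal stock prices: S_uuu = 329.6, S_uud = 190.1, S_udd = 109.7, S_ddd = 63.28
Terminal payoffs (K − S): max(-213.6, 0) = 0, max(-74.13, 0) = 0, max(6.312, 0) = 6.312, max(52.72, 0) = 52.72
Node uu (S = 253.5): continuation = e^(−0.07)·[0.5864·0.0000 + 0.4136·0.0000] = 0.0000; exercise value = 0.0000 ≤ continuation, so V_uu = 0.0000
Node ud (S = 146.2): continuation = e^(−0.07)·[0.5864·0.0000 + 0.4136·6.3125] = 2.4345; exercise value = 0.0000 ≤ continuation, so V_ud = 2.4345
Node dd (S = 84.38): continuation = e^(−0.07)·[0.5864·6.3125 + 0.4136·52.7188] = 23.7827; exercise value = 31.6250 > continuation, so V_dd = 31.6250 (exercise)
Node u (S = 195): continuation = e^(−0.07)·[0.5864·0.0000 + 0.4136·2.4345] = 0.9389; exercise value = 0.0000 ≤ continuation, so V_u = 0.9389
Node d (S = 112.5): continuation = e^(−0.07)·[0.5864·2.4345 + 0.4136·31.6250] = 13.5274; exercise value = 3.5000 ≤ continuation, so V_d = 13.5274
Node 0 (S = 150): continuation = e^(−0.07)·[0.5864·0.9389 + 0.4136·13.5274] = 5.7303; exercise value = 0.0000 ≤ continuation, so V_0 = 5.7303

€5.73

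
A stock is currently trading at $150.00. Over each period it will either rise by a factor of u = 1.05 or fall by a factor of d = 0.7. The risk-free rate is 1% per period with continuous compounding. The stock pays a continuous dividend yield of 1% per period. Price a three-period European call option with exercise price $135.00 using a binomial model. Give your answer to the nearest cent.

Per-period risk-free factor R = e^0.01 = 1.0101; dividend-adjusted growth = e^(0.01−0.01) = 1.0000.
Risk-neutral probability p = (1.0000 − 0.7)/(1.05 − 0.7) = 0.3000/0.3500 = 0.8571
Terminal stock prices: S_uuu = 173.6, S_uud = 115.8, S_udd = 77.17, S_ddd = 51.45
Terminal payoffs (S − K): max(38.64, 0) = 38.64, max(-19.24, 0) = 0, max(-57.83, 0) = 0, max(-83.55, 0) = 0
Node uu (S = 165.4): V_uu = e^(−0.01)·[0.8571·38.6438 + 0.1429·0.0000] = 32.7936
Node ud (S = 110.2): V_ud = e^(−0.01)·[0.8571·0.0000 + 0.1429·0.0000] = 0.0000
Node dd (S = 73.5): V_dd = e^(−0.01)·[0.8571·0.0000 + 0.1429·0.0000] = 0.0000
Node u (S = 157.5): V_u = e^(−0.01)·[0.8571·32.7936 + 0.1429·0.0000] = 27.8291
Node d (S = 105): V_d = e^(−0.01)·[0.8571·0.0000 + 0.1429·0.0000] = 0.0000
Node 0 (S = 150): V_0 = e^(−0.01)·[0.8571·27.8291 + 0.1429·0.0000] = 23.6162

$23.62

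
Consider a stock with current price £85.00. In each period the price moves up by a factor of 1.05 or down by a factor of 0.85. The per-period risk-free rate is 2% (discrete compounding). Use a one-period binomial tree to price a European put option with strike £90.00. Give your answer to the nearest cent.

Risk-neutral probability p = (1 + 0.02 − 0.85)/(1.05 − 0.85) = 0.1700/0.2000 = 0.8500
Terminal stock prices: S_u = 89.25, S_d = 72.25
Terminal payoffs (K − S): max(0.75, 0) = 0.75, max(17.75, 0) = 17.75
Node 0 (S = 85): V_0 = 1/1.02·[0.8500·0.7500 + 0.1500·17.7500] = 3.2353

£3.24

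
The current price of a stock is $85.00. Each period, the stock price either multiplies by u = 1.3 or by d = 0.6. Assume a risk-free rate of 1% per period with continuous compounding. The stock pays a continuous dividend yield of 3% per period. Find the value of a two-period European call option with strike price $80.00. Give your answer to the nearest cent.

$18.41

Per-period risk-free factor R = e^0.01 = 1.0101; dividend-adjusted growth = e^(0.01−0.03) = 0.9802.
Risk-neutral probability p = (0.9802 − 0.6)/(1.3 − 0.6) = 0.3802/0.7000 = 0.5431
Terminal stock prices: S_uu = 143.7, S_ud = 66.3, S_dd = 30.6
Terminal payoffs (S − K): max(63.65, 0) = 63.65, max(-13.7, 0) = 0, max(-49.4, 0) = 0
Node u (S = 110.5): V_u = e^(−0.01)·[0.5431·63.6500 + 0.4569·0.0000] = 34.2269
Node d (S = 51): V_d = e^(−0.01)·[0.5431·0.0000 + 0.4569·0.0000] = 0.0000
Node 0 (S = 85): V_0 = e^(−0.01)·[0.5431·34.2269 + 0.4569·0.0000] = 18.4051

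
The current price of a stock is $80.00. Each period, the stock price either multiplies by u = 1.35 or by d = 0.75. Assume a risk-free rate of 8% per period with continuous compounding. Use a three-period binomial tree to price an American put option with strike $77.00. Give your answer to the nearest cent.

$8.38

Risk-neutral probability p = (e^0.08 − 0.75)/(1.35 − 0.75) = 0.3333/0.6000 = 0.5555
Terminal stock prices: S_uuu = 196.8, S_uud = 109.4, S_udd = 60.75, S_ddd = 33.75
Terminal payoffs (K − S): max(-119.8, 0) = 0, max(-32.35, 0) = 0, max(16.25, 0) = 16.25, max(43.25, 0) = 43.25
Node uu (S = 145.8): continuation = e^(−0.08)·[0.5555·0.0000 + 0.4445·0.0000] = 0.0000; exercise value = 0.0000 ≤ continuation, so V_uu = 0.0000
Node ud (S = 81): continuation = e^(−0.08)·[0.5555·0.0000 + 0.4445·16.2500] = 6.6681; exercise value = 0.0000 ≤ continuation, so V_ud = 6.6681
Node dd (S = 45): continuation = e^(−0.08)·[0.5555·16.2500 + 0.4445·43.2500] = 26.0800; exercise value = 32.0000 > continuation, so V_dd = 32.0000 (exercise)
Node u (S = 108): continuation = e^(−0.08)·[0.5555·0.0000 + 0.4445·6.6681] = 2.7362; exercise value = 0.0000 ≤ continuation, so V_u = 2.7362
Node d (S = 60): continuation = e^(−0.08)·[0.5555·6.6681 + 0.4445·32.0000] = 16.5503; exercise value = 17.0000 > continuation, so V_d = 17.0000 (exercise)
Node 0 (S = 80): continuation = e^(−0.08)·[0.5555·2.7362 + 0.4445·17.0000] = 8.3789; exercise value = 0.0000 ≤ continuation, so V_0 = 8.3789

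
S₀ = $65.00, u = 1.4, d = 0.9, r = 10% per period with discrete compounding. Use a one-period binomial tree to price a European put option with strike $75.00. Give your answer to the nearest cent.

Risk-neutral probability p = (1 + 0.1 − 0.9)/(1.4 − 0.9) = 0.2000/0.5000 = 0.4000
Terminal stock prices: S_u = 91, S_d = 58.5
Terminal payoffs (K − S): max(-16, 0) = 0, max(16.5, 0) = 16.5
Node 0 (S = 65): V_0 = 1/1.1·[0.4000·0.0000 + 0.6000·16.5000] = 9.0000

$9.00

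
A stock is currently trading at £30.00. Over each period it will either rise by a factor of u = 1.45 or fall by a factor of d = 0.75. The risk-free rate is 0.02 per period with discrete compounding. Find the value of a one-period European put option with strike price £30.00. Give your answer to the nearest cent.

£4.52

Risk-neutral probability p = (1 + 0.02 − 0.75)/(1.45 − 0.75) = 0.2700/0.7000 = 0.3857
Terminal stock prices: S_u = 43.5, S_d = 22.5
Terminal payoffs (K − S): max(-13.5, 0) = 0, max(7.5, 0) = 7.5
Node 0 (S = 30): V_0 = 1/1.02·[0.3857·0.0000 + 0.6143·7.5000] = 4.5168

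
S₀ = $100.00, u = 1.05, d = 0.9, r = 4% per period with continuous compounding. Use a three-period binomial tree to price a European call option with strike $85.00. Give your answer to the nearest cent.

$24.61

Risk-neutral probability p = (e^0.04 − 0.9)/(1.05 − 0.9) = 0.1408/0.1500 = 0.9387
Terminal stock prices: S_uuu = 115.8, S_uud = 99.23, S_udd = 85.05, S_ddd = 72.9
Terminal payoffs (S − K): max(30.76, 0) = 30.76, max(14.23, 0) = 14.23, max(0.05, 0) = 0.05, max(-12.1, 0) = 0
Node uu (S = 110.2): V_uu = e^(−0.04)·[0.9387·30.7625 + 0.0613·14.2250] = 28.5829
Node ud (S = 94.5): V_ud = e^(−0.04)·[0.9387·14.2250 + 0.0613·0.0500] = 12.8329
Node dd (S = 81): V_dd = e^(−0.04)·[0.9387·0.0500 + 0.0613·0.0000] = 0.0451
Node u (S = 105): V_u = e^(−0.04)·[0.9387·28.5829 + 0.0613·12.8329] = 26.5351
Node d (S = 90): V_d = e^(−0.04)·[0.9387·12.8329 + 0.0613·0.0451] = 11.5770
Node 0 (S = 100): V_0 = e^(−0.04)·[0.9387·26.5351 + 0.0613·11.5770] = 24.6142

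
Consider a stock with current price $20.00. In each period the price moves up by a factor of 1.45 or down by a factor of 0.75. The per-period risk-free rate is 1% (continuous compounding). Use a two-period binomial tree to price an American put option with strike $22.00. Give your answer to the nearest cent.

Risk-neutral probability p = (e^0.01 − 0.75)/(1.45 − 0.75) = 0.2601/0.7000 = 0.3715
Terminal stock prices: S_uu = 42.05, S_ud = 21.75, S_dd = 11.25
Terminal payoffs (K − S): max(-20.05, 0) = 0, max(0.25, 0) = 0.25, max(10.75, 0) = 10.75
Node u (S = 29): continuation = e^(−0.01)·[0.3715·0.0000 + 0.6285·0.2500] = 0.1556; exercise value = 0.0000 ≤ continuation, so V_u = 0.1556
Node d (S = 15): continuation = e^(−0.01)·[0.3715·0.2500 + 0.6285·10.7500] = 6.7811; exercise value = 7.0000 > continuation, so V_d = 7.0000 (exercise)
Node 0 (S = 20): continuation = e^(−0.01)·[0.3715·0.1556 + 0.6285·7.0000] = 4.4129; exercise value = 2.0000 ≤ continuation, so V_0 = 4.4129

$4.41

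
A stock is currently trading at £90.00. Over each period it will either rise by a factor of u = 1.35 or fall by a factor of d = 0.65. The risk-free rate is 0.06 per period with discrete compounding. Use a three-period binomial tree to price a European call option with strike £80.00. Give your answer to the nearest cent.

£33.39

Risk-neutral probability p = (1 + 0.06 − 0.65)/(1.35 − 0.65) = 0.4100/0.7000 = 0.5857
Terminal stock prices: S_uuu = 221.4, S_uud = 106.6, S_udd = 51.33, S_ddd = 24.72
Terminal payoffs (S − K): max(141.4, 0) = 141.4, max(26.62, 0) = 26.62, max(-28.67, 0) = 0, max(-55.28, 0) = 0
Node uu (S = 164): V_uu = 1/1.06·[0.5857·141.4338 + 0.4143·26.6163] = 88.5533
Node ud (S = 78.98): V_ud = 1/1.06·[0.5857·26.6163 + 0.4143·0.0000] = 14.7071
Node dd (S = 38.03): V_dd = 1/1.06·[0.5857·0.0000 + 0.4143·0.0000] = 0.0000
Node u (S = 121.5): V_u = 1/1.06·[0.5857·88.5533 + 0.4143·14.7071] = 54.6791
Node d (S = 58.5): V_d = 1/1.06·[0.5857·14.7071 + 0.4143·0.0000] = 8.1266
Node 0 (S = 90): V_0 = 1/1.06·[0.5857·54.6791 + 0.4143·8.1266] = 33.3897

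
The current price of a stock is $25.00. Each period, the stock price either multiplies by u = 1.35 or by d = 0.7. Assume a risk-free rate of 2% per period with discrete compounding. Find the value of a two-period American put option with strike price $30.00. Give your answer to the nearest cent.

Risk-neutral probability p = (1 + 0.02 − 0.7)/(1.35 − 0.7) = 0.3200/0.6500 = 0.4923
Terminal stock prices: S_uu = 45.56, S_ud = 23.62, S_dd = 12.25
Terminal payoffs (K − S): max(-15.56, 0) = 0, max(6.375, 0) = 6.375, max(17.75, 0) = 17.75
Node u (S = 33.75): continuation = 1/1.02·[0.4923·0.0000 + 0.5077·6.3750] = 3.1731; exercise value = 0.0000 ≤ continuation, so V_u = 3.1731
Node d (S = 17.5): continuation = 1/1.02·[0.4923·6.3750 + 0.5077·17.7500] = 11.9118; exercise value = 12.5000 > continuation, so V_d = 12.5000 (exercise)
Node 0 (S = 25): continuation = 1/1.02·[0.4923·3.1731 + 0.5077·12.5000] = 7.7532; exercise value = 5.0000 ≤ continuation, so V_0 = 7.7532

$7.75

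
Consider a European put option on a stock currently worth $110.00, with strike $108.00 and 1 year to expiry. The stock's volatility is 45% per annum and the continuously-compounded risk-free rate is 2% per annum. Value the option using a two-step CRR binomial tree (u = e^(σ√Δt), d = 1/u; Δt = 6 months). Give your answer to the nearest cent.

CRR parameters: u = e^(σ√Δt) = e^(0.45·√0.5) = 1.3746, d = 1/u = 0.7275
Per-period rate: rΔt = 0.02·0.5 = 0.01, so R = e^0.01 = 1.0101
Risk-neutral probability p = (e^0.01 − 0.7275)/(1.3746 − 0.7275) = 0.2826/0.6472 = 0.4366
Terminal stock prices: S_uu = 207.9, S_ud = 110, S_dd = 58.21
Terminal payoffs (K − S): max(-99.86, 0) = 0, max(-2, 0) = 0, max(49.79, 0) = 49.79
Node u (S = 151.2): V_u = e^(−0.01)·[0.4366·0.0000 + 0.5634·0.0000] = 0.0000
Node d (S = 80.02): V_d = e^(−0.01)·[0.4366·0.0000 + 0.5634·49.7884] = 27.7695
Node 0 (S = 110): V_0 = e^(−0.01)·[0.4366·0.0000 + 0.5634·27.7695] = 15.4885

$15.49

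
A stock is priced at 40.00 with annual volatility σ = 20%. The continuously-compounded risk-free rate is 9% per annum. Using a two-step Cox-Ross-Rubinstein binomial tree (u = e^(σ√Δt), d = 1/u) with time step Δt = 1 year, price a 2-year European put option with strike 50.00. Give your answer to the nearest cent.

5.54

CRR parameters: u = e^(σ√Δt) = e^(0.2·√1) = 1.2214, d = 1/u = 0.8187
Per-period rate: rΔt = 0.09·1 = 0.09, so R = e^0.09 = 1.0942
Risk-neutral probability p = (e^0.09 − 0.8187)/(1.2214 − 0.8187) = 0.2754/0.4027 = 0.6840
Terminal stock prices: S_uu = 59.67, S_ud = 40, S_dd = 26.81
Terminal payoffs (K − S): max(-9.673, 0) = 0, max(10, 0) = 10, max(23.19, 0) = 23.19
Node u (S = 48.86): V_u = e^(−0.09)·[0.6840·0.0000 + 0.3160·10.0000] = 2.8877
Node d (S = 32.75): V_d = e^(−0.09)·[0.6840·10.0000 + 0.3160·23.1872] = 12.9473
Node 0 (S = 40): V_0 = e^(−0.09)·[0.6840·2.8877 + 0.3160·12.9473] = 5.5440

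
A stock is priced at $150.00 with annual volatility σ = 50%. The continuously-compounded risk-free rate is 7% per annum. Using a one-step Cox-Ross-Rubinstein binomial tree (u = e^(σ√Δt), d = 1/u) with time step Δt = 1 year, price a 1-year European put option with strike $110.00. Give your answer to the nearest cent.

CRR parameters: u = e^(σ√Δt) = e^(0.5·√1) = 1.6487, d = 1/u = 0.6065
Per-period rate: rΔt = 0.07·1 = 0.07, so R = e^0.07 = 1.0725
Risk-neutral probability p = (e^0.07 − 0.6065)/(1.6487 − 0.6065) = 0.4660/1.0422 = 0.4471
Terminal stock prices: S_u = 247.3, S_d = 90.98
Terminal payoffs (K − S): max(-137.3, 0) = 0, max(19.02, 0) = 19.02
Node 0 (S = 150): V_0 = e^(−0.07)·[0.4471·0.0000 + 0.5529·19.0204] = 9.8052

$9.81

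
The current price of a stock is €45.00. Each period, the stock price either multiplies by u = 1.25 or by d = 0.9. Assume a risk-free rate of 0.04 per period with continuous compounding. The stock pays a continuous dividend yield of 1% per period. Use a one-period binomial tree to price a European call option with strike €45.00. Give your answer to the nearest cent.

€4.03

Per-period risk-free factor R = e^0.04 = 1.0408; dividend-adjusted growth = e^(0.04−0.01) = 1.0305.
Risk-neutral probability p = (1.0305 − 0.9)/(1.25 − 0.9) = 0.1305/0.3500 = 0.3727
Terminal stock prices: S_u = 56.25, S_d = 40.5
Terminal payoffs (S − K): max(11.25, 0) = 11.25, max(-4.5, 0) = 0
Node 0 (S = 45): V_0 = e^(−0.04)·[0.3727·11.2500 + 0.6273·0.0000] = 4.0288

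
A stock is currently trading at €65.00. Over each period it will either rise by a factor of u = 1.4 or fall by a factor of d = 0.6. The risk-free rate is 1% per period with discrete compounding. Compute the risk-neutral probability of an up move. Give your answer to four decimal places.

p = 0.5125

Risk-neutral probability p = (1 + 0.01 − 0.6)/(1.4 − 0.6) = 0.4100/0.8000 = 0.5125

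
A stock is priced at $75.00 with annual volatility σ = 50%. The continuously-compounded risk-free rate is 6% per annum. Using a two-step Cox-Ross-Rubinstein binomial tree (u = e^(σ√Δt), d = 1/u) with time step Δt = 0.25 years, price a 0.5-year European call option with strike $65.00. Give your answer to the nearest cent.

CRR parameters: u = e^(σ√Δt) = e^(0.5·√0.25) = 1.2840, d = 1/u = 0.7788
Per-period rate: rΔt = 0.06·0.25 = 0.015, so R = e^0.015 = 1.0151
Risk-neutral probability p = (e^0.015 − 0.7788)/(1.2840 − 0.7788) = 0.2363/0.5052 = 0.4677
Terminal stock prices: S_uu = 123.7, S_ud = 75, S_dd = 45.49
Terminal payoffs (S − K): max(58.65, 0) = 58.65, max(10, 0) = 10, max(-19.51, 0) = 0
Node u (S = 96.3): V_u = e^(−0.015)·[0.4677·58.6541 + 0.5323·10.0000] = 32.2696
Node d (S = 58.41): V_d = e^(−0.015)·[0.4677·10.0000 + 0.5323·0.0000] = 4.6077
Node 0 (S = 75): V_0 = e^(−0.015)·[0.4677·32.2696 + 0.5323·4.6077] = 17.2850

$17.28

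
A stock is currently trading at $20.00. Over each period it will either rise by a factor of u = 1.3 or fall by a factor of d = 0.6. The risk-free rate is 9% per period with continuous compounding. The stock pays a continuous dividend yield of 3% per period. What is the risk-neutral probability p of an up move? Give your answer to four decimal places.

Per-period risk-free factor R = e^0.09 = 1.0942; dividend-adjusted growth = e^(0.09−0.03) = 1.0618.
Risk-neutral probability p = (1.0618 − 0.6)/(1.3 − 0.6) = 0.4618/0.7000 = 0.6598

p = 0.6598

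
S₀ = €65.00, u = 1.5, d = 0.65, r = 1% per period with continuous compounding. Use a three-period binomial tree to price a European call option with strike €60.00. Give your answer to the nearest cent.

Risk-neutral probability p = (e^0.01 − 0.65)/(1.5 − 0.65) = 0.3601/0.8500 = 0.4236
Terminal stock prices: S_uuu = 219.4, S_uud = 95.06, S_udd = 41.19, S_ddd = 17.85
Terminal payoffs (S − K): max(159.4, 0) = 159.4, max(35.06, 0) = 35.06, max(-18.81, 0) = 0, max(-42.15, 0) = 0
Node uu (S = 146.2): V_uu = e^(−0.01)·[0.4236·159.3750 + 0.5764·35.0625] = 86.8470
Node ud (S = 63.38): V_ud = e^(−0.01)·[0.4236·35.0625 + 0.5764·0.0000] = 14.7043
Node dd (S = 27.46): V_dd = e^(−0.01)·[0.4236·0.0000 + 0.5764·0.0000] = 0.0000
Node u (S = 97.5): V_u = e^(−0.01)·[0.4236·86.8470 + 0.5764·14.7043] = 44.8127
Node d (S = 42.25): V_d = e^(−0.01)·[0.4236·14.7043 + 0.5764·0.0000] = 6.1666
Node 0 (S = 65): V_0 = e^(−0.01)·[0.4236·44.8127 + 0.5764·6.1666] = 22.3124

€22.31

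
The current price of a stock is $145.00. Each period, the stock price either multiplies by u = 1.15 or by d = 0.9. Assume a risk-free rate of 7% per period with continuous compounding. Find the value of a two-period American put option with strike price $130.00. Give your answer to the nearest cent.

Risk-neutral probability p = (e^0.07 − 0.9)/(1.15 − 0.9) = 0.1725/0.2500 = 0.6900
Terminal stock prices: S_uu = 191.8, S_ud = 150.1, S_dd = 117.5
Terminal payoffs (K − S): max(-61.76, 0) = 0, max(-20.08, 0) = 0, max(12.55, 0) = 12.55
Node u (S = 166.8): continuation = e^(−0.07)·[0.6900·0.0000 + 0.3100·0.0000] = 0.0000; exercise value = 0.0000 ≤ continuation, so V_u = 0.0000
Node d (S = 130.5): continuation = e^(−0.07)·[0.6900·0.0000 + 0.3100·12.5500] = 3.6271; exercise value = 0.0000 ≤ continuation, so V_d = 3.6271
Node 0 (S = 145): continuation = e^(−0.07)·[0.6900·0.0000 + 0.3100·3.6271] = 1.0483; exercise value = 0.0000 ≤ continuation, so V_0 = 1.0483

$1.05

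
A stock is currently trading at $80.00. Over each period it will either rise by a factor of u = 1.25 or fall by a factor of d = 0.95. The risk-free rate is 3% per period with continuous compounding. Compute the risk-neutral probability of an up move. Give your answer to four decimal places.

p = 0.2682

Risk-neutral probability p = (e^0.03 − 0.95)/(1.25 − 0.95) = 0.0805/0.3000 = 0.2682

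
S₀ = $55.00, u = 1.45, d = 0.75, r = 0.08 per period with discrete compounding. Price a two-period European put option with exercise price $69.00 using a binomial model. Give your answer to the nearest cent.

Risk-neutral probability p = (1 + 0.08 − 0.75)/(1.45 − 0.75) = 0.3300/0.7000 = 0.4714
Terminal stock prices: S_uu = 115.6, S_ud = 59.81, S_dd = 30.94
Terminal payoffs (K − S): max(-46.64, 0) = 0, max(9.188, 0) = 9.188, max(38.06, 0) = 38.06
Node u (S = 79.75): V_u = 1/1.08·[0.4714·0.0000 + 0.5286·9.1875] = 4.4965
Node d (S = 41.25): V_d = 1/1.08·[0.4714·9.1875 + 0.5286·38.0625] = 22.6389
Node 0 (S = 55): V_0 = 1/1.08·[0.4714·4.4965 + 0.5286·22.6389] = 13.0426

$13.04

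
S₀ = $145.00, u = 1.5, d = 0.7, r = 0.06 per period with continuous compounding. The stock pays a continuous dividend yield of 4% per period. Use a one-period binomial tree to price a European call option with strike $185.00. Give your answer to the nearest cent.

Per-period risk-free factor R = e^0.06 = 1.0618; dividend-adjusted growth = e^(0.06−0.04) = 1.0202.
Risk-neutral probability p = (1.0202 − 0.7)/(1.5 − 0.7) = 0.3202/0.8000 = 0.4003
Terminal stock prices: S_u = 217.5, S_d = 101.5
Terminal payoffs (S − K): max(32.5, 0) = 32.5, max(-83.5, 0) = 0
Node 0 (S = 145): V_0 = e^(−0.06)·[0.4003·32.5000 + 0.5997·0.0000] = 12.2506

$12.25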